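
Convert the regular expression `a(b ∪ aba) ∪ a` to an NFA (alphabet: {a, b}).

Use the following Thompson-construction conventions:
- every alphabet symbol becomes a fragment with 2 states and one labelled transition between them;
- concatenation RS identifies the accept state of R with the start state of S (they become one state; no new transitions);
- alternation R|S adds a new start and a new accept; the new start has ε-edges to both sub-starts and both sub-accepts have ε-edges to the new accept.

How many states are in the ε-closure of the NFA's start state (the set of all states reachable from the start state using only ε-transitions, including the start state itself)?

3

Work bottom-up. For each fragment F, track |ε-closure(F.start)| and whether F's accept lies in that closure (i.e. whether F accepts ε). A single-symbol fragment has closure size 1 and does not accept ε.
  aba — same as the first factor's closure: |closure| = 1
  b ∪ aba — new start ε-reaches every alternative's start; none of them accept ε, so the new accept is not reached: |closure| = 1 + 1 + 1 = 3
  a(b ∪ aba) — |closure| equals the left operand's closure size = 1 (its accept is not ε-reachable, so the closure stops there)
  a(b ∪ aba) ∪ a — |closure| = 1 + 1 + 1 = 3 (the new accept is not ε-reachable since no branch accepts ε)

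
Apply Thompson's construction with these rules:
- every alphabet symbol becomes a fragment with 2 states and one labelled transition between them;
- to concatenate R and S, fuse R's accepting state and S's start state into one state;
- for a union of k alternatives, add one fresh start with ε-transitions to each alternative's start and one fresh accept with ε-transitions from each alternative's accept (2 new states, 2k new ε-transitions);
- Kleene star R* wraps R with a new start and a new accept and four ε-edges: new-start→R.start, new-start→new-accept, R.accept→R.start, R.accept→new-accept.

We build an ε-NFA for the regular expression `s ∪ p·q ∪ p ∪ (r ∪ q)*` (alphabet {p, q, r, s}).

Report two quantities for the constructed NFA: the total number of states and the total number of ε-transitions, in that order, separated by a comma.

17, 16

Building bottom-up:
Each of the 6 symbol leaves contributes 2 states and 0 ε-transitions.
  p·q → 3 states, 0 ε-transitions
  r ∪ q → 6 states, 4 ε-transitions
  (r ∪ q)* → 8 states, 8 ε-transitions
  s ∪ p·q ∪ p ∪ (r ∪ q)* → 17 states, 16 ε-transitions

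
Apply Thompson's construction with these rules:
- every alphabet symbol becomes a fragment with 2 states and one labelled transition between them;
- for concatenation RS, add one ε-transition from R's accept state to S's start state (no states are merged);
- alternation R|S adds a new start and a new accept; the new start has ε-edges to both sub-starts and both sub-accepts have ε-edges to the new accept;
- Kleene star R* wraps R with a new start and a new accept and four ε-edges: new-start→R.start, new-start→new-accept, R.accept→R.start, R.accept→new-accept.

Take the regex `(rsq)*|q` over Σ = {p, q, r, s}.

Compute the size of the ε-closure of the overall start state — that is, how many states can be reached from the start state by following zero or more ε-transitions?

6

Let C(F) = |ε-closure(F.start)| within fragment F, and note whether F accepts ε. Symbol fragments have C = 1 and do not accept ε. Then:
  rsq — C equals the left operand's closure size = 1 (its accept is not ε-reachable, so the closure stops there)
  (rsq)* — new start has ε-edges to the inner start and to the new accept, so C = 2 + 1 = 3
  (rsq)*|q — new start ε-reaches every alternative's start; at least one alternative accepts ε, so the union's new accept is reached too: C = 1 + 3 + 1 + 1 = 6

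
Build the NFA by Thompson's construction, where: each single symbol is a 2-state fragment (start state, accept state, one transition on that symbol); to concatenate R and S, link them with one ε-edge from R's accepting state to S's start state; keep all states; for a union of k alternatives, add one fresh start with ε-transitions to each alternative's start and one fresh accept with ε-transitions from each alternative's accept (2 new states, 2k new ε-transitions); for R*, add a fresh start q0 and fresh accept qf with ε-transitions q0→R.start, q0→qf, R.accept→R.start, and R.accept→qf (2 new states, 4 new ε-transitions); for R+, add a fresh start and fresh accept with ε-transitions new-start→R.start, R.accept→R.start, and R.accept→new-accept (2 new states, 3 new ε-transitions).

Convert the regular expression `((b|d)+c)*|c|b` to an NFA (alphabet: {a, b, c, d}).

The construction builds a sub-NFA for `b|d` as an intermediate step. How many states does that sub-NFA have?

6

Fragment for `b|d`:
Each of the 2 symbol leaves contributes a 2-state fragment.
  b|d — 6 states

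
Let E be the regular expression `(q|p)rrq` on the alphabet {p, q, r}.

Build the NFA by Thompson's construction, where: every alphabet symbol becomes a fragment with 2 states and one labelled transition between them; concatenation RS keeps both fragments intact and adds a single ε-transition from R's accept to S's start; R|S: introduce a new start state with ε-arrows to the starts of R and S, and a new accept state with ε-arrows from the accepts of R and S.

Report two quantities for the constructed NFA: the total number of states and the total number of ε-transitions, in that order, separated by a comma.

12, 7

Per subexpression:
Each of the 5 symbol leaves contributes 2 states and 0 ε-transitions.
  q|p → 6 states, 4 ε-transitions
  (q|p)rrq → 12 states, 7 ε-transitions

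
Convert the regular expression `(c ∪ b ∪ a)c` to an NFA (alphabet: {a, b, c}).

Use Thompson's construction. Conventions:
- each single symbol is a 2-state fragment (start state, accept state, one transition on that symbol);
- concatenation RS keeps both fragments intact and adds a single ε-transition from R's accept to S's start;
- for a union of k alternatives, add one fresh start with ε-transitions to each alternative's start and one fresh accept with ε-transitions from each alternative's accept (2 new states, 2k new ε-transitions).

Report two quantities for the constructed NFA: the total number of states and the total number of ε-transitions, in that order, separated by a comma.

Bottom-up over the parse tree:
Each of the 4 symbol leaves contributes 2 states and 0 ε-transitions.
  c ∪ b ∪ a — 8 states, 6 ε-transitions
  (c ∪ b ∪ a)c — 10 states, 7 ε-transitions

10, 7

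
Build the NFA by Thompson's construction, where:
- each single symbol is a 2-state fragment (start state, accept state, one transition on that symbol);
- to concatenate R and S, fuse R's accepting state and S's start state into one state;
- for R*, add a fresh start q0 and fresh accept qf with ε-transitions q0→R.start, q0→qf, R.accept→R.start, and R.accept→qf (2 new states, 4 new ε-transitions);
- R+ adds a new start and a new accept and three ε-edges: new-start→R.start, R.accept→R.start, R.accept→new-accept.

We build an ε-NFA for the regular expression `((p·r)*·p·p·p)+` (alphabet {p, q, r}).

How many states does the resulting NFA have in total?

By structural recursion:
Each of the 5 symbol leaves contributes a 2-state fragment.
  p·r = 3 states
  (p·r)* = 5 states
  (p·r)*·p·p·p = 8 states
  ((p·r)*·p·p·p)+ = 10 states

10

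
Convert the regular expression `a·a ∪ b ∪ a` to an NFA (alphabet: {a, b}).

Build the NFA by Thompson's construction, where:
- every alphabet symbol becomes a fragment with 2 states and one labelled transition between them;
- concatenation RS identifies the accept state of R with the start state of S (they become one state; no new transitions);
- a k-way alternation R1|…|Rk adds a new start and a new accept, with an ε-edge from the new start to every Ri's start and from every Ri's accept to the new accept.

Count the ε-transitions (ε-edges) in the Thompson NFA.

6

Building bottom-up:
Each of the 4 symbol leaves contributes 0 ε-transitions.
  a·a : 0 ε-transitions
  a·a ∪ b ∪ a : 6 ε-transitions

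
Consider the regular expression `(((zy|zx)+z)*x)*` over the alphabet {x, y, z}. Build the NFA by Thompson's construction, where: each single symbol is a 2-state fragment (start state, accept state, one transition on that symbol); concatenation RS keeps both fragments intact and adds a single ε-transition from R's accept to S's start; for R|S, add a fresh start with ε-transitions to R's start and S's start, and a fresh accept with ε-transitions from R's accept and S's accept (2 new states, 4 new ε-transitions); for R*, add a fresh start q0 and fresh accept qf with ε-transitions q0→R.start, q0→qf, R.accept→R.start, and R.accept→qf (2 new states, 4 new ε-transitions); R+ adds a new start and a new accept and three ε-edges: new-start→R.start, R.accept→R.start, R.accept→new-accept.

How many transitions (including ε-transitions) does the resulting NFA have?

By structural recursion:
Each of the 6 symbol leaves contributes 1 transition (1 symbol, 0 ε).
  zy → 3 transitions (2 symbol, 1 ε)
  zx → 3 transitions (2 symbol, 1 ε)
  zy|zx → 10 transitions (4 symbol, 6 ε)
  (zy|zx)+ → 13 transitions (4 symbol, 9 ε)
  (zy|zx)+z → 15 transitions (5 symbol, 10 ε)
  ((zy|zx)+z)* → 19 transitions (5 symbol, 14 ε)
  ((zy|zx)+z)*x → 21 transitions (6 symbol, 15 ε)
  (((zy|zx)+z)*x)* → 25 transitions (6 symbol, 19 ε)

25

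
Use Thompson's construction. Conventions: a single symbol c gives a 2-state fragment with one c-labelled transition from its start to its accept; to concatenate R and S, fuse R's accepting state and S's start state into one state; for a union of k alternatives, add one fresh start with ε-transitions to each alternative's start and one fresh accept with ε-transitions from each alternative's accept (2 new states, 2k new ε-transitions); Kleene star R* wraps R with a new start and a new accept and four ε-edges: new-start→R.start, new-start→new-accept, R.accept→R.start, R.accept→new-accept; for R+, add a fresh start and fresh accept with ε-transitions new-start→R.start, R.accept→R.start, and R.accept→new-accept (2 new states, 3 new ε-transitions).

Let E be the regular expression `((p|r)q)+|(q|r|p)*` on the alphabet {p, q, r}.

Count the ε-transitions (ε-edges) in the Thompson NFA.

21

By structural recursion:
Each of the 6 symbol leaves contributes 0 ε-transitions.
  p|r → 4 ε-transitions
  (p|r)q → 4 ε-transitions
  ((p|r)q)+ → 7 ε-transitions
  q|r|p → 6 ε-transitions
  (q|r|p)* → 10 ε-transitions
  ((p|r)q)+|(q|r|p)* → 21 ε-transitions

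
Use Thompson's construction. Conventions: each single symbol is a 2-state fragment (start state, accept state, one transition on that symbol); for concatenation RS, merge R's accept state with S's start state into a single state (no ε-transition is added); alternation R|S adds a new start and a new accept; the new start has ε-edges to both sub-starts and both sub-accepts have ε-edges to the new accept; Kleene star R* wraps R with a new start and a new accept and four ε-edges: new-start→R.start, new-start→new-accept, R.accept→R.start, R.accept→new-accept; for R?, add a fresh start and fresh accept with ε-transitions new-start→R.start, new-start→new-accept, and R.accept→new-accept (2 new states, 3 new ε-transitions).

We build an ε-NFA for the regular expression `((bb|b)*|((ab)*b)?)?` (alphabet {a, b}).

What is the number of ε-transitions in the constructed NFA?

22

Bottom-up over the parse tree:
Each of the 6 symbol leaves contributes 0 ε-transitions.
  bb → 0 ε-transitions
  bb|b → 4 ε-transitions
  (bb|b)* → 8 ε-transitions
  ab → 0 ε-transitions
  (ab)* → 4 ε-transitions
  (ab)*b → 4 ε-transitions
  ((ab)*b)? → 7 ε-transitions
  (bb|b)*|((ab)*b)? → 19 ε-transitions
  ((bb|b)*|((ab)*b)?)? → 22 ε-transitions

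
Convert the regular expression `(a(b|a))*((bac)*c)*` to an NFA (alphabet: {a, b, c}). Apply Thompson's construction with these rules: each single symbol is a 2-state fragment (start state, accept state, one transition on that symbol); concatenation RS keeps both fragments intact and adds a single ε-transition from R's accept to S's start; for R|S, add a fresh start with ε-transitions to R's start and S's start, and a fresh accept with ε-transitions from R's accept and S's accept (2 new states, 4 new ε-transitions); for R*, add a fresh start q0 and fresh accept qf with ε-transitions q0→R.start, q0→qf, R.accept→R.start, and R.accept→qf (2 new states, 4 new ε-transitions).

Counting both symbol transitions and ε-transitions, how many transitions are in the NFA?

28

By structural recursion:
Each of the 7 symbol leaves contributes 1 transition (1 symbol, 0 ε).
  b|a — 6 transitions (2 symbol, 4 ε)
  a(b|a) — 8 transitions (3 symbol, 5 ε)
  (a(b|a))* — 12 transitions (3 symbol, 9 ε)
  bac — 5 transitions (3 symbol, 2 ε)
  (bac)* — 9 transitions (3 symbol, 6 ε)
  (bac)*c — 11 transitions (4 symbol, 7 ε)
  ((bac)*c)* — 15 transitions (4 symbol, 11 ε)
  (a(b|a))*((bac)*c)* — 28 transitions (7 symbol, 21 ε)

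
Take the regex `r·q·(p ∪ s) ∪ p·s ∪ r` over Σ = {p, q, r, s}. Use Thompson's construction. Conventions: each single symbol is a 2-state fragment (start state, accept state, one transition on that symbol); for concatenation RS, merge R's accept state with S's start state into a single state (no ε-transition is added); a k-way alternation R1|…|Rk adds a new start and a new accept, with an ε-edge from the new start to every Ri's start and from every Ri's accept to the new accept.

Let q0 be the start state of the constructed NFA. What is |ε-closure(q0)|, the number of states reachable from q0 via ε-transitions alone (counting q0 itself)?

4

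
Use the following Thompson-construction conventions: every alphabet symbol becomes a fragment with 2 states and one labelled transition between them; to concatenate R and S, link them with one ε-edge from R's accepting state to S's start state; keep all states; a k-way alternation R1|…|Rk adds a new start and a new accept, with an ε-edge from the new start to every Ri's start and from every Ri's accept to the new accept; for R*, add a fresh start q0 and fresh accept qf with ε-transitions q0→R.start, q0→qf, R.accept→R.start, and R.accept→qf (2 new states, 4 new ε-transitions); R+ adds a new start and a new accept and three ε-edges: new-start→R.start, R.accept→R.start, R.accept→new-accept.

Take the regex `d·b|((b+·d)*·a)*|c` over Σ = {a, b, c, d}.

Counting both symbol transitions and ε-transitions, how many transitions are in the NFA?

Bottom-up over the parse tree:
Each of the 6 symbol leaves contributes 1 transition (1 symbol, 0 ε).
  d·b = 3 transitions (2 symbol, 1 ε)
  b+ = 4 transitions (1 symbol, 3 ε)
  b+·d = 6 transitions (2 symbol, 4 ε)
  (b+·d)* = 10 transitions (2 symbol, 8 ε)
  (b+·d)*·a = 12 transitions (3 symbol, 9 ε)
  ((b+·d)*·a)* = 16 transitions (3 symbol, 13 ε)
  d·b|((b+·d)*·a)*|c = 26 transitions (6 symbol, 20 ε)

26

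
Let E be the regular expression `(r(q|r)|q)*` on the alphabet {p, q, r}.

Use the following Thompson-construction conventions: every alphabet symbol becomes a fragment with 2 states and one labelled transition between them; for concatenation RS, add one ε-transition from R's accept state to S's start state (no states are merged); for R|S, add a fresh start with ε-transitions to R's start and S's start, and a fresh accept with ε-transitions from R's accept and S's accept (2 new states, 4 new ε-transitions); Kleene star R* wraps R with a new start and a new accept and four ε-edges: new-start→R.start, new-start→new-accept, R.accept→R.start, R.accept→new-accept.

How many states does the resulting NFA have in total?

Building bottom-up:
Each of the 4 symbol leaves contributes a 2-state fragment.
  q|r = 6 states
  r(q|r) = 8 states
  r(q|r)|q = 12 states
  (r(q|r)|q)* = 14 states

14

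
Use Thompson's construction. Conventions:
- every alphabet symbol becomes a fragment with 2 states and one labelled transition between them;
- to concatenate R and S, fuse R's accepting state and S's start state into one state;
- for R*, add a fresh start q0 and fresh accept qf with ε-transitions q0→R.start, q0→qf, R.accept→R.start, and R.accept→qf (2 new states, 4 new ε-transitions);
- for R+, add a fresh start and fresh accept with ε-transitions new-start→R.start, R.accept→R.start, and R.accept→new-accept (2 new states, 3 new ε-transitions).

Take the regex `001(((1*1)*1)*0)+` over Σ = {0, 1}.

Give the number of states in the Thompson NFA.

16

Bottom-up over the parse tree:
Each of the 7 symbol leaves contributes a 2-state fragment.
  1* — 4 states
  1*1 — 5 states
  (1*1)* — 7 states
  (1*1)*1 — 8 states
  ((1*1)*1)* — 10 states
  ((1*1)*1)*0 — 11 states
  (((1*1)*1)*0)+ — 13 states
  001(((1*1)*1)*0)+ — 16 states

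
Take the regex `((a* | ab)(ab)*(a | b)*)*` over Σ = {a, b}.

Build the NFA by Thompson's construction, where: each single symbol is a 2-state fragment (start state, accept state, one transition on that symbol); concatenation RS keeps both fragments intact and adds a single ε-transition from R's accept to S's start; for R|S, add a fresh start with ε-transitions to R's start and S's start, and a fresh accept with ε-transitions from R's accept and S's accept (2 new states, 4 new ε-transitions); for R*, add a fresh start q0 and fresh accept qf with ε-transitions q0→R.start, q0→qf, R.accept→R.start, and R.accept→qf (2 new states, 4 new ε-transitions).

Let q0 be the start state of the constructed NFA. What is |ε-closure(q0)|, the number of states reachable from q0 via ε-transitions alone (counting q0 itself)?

16

Compute the ε-closure size of each fragment's start state recursively; a symbol fragment's start has no outgoing ε-edge, so its closure is just itself (size 1).
  a* → the star's fresh start ε-reaches both the body's start and the fresh accept: |ε-closure| = 2 + 1 = 3
  ab → |ε-closure| equals the left operand's closure size = 1 (its accept is not ε-reachable, so the closure stops there)
  a* | ab → new start ε-reaches every alternative's start; at least one alternative accepts ε, so the union's new accept is reached too: |ε-closure| = 1 + 3 + 1 + 1 = 6
  ab → |ε-closure| equals the left operand's closure size = 1 (its accept is not ε-reachable, so the closure stops there)
  (ab)* → the star's fresh start ε-reaches both the body's start and the fresh accept: |ε-closure| = 2 + 1 = 3
  a | b → new start ε-reaches every alternative's start; none of them accept ε, so the new accept is not reached: |ε-closure| = 1 + 1 + 1 = 3
  (a | b)* → the star's fresh start ε-reaches both the body's start and the fresh accept: |ε-closure| = 2 + 3 = 5
  (a* | ab)(ab)*(a | b)* → the left operand accepts ε, so the closure extends into the next operand (via the concat ε-link); |ε-closure| = 6 + 3 + 5 = 14
  ((a* | ab)(ab)*(a | b)*)* → new start has ε-edges to the inner start and to the new accept, so |ε-closure| = 2 + 14 = 16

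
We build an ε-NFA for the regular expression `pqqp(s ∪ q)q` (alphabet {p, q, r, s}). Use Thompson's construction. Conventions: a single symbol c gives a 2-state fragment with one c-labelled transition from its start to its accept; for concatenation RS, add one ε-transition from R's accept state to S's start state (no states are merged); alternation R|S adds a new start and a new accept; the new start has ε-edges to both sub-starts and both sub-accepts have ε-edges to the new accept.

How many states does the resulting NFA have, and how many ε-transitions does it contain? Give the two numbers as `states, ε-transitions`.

Per subexpression:
Each of the 7 symbol leaves contributes 2 states and 0 ε-transitions.
  s ∪ q → 6 states, 4 ε-transitions
  pqqp(s ∪ q)q → 16 states, 9 ε-transitions

16, 9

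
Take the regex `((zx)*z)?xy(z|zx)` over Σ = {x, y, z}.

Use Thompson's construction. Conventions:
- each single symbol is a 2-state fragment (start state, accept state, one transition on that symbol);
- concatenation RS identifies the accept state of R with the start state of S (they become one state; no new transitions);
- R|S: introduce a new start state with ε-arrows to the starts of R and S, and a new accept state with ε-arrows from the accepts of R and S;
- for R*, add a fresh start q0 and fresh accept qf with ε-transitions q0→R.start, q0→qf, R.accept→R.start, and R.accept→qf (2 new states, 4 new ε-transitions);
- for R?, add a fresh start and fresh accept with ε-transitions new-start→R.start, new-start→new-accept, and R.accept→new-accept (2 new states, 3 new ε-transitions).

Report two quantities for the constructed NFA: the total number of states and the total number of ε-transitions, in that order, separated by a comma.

Recursing over subexpressions:
Each of the 8 symbol leaves contributes 2 states and 0 ε-transitions.
  zx : 3 states, 0 ε-transitions
  (zx)* : 5 states, 4 ε-transitions
  (zx)*z : 6 states, 4 ε-transitions
  ((zx)*z)? : 8 states, 7 ε-transitions
  zx : 3 states, 0 ε-transitions
  z|zx : 7 states, 4 ε-transitions
  ((zx)*z)?xy(z|zx) : 16 states, 11 ε-transitions

16, 11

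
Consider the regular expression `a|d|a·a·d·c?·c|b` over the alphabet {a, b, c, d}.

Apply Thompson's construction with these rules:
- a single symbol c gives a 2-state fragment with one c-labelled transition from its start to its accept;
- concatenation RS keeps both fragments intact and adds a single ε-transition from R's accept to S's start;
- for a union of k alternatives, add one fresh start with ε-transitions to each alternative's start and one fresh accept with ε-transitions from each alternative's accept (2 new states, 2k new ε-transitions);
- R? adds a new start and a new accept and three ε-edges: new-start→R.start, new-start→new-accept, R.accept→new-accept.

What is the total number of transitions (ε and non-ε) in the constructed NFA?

Per subexpression:
Each of the 8 symbol leaves contributes 1 transition (1 symbol, 0 ε).
  c? — 4 transitions (1 symbol, 3 ε)
  a·a·d·c?·c — 12 transitions (5 symbol, 7 ε)
  a|d|a·a·d·c?·c|b — 23 transitions (8 symbol, 15 ε)

23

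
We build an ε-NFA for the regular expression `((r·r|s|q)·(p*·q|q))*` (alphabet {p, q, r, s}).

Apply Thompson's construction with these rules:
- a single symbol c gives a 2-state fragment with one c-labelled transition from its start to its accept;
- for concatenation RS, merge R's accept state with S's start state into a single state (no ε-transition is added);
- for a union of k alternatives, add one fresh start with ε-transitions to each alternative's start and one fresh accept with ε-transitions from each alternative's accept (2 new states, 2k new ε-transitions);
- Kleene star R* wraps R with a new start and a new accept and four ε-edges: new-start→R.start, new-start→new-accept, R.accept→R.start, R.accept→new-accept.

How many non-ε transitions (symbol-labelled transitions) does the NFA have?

By structural recursion:
Each of the 7 symbol leaves contributes exactly 1 symbol transition.
  r·r = 2 symbol transitions
  r·r|s|q = 4 symbol transitions
  p* = 1 symbol transition
  p*·q = 2 symbol transitions
  p*·q|q = 3 symbol transitions
  (r·r|s|q)·(p*·q|q) = 7 symbol transitions
  ((r·r|s|q)·(p*·q|q))* = 7 symbol transitions

7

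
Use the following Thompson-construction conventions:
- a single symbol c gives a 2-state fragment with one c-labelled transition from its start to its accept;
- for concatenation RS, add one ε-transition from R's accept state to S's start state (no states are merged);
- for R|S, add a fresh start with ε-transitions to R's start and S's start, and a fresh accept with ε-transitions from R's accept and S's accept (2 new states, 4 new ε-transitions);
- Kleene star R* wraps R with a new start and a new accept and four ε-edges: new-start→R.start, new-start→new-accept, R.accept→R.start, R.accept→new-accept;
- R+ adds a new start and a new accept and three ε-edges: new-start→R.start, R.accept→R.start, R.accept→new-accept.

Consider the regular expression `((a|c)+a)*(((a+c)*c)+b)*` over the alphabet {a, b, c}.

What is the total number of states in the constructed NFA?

28

By structural recursion:
Each of the 7 symbol leaves contributes a 2-state fragment.
  a|c : 6 states
  (a|c)+ : 8 states
  (a|c)+a : 10 states
  ((a|c)+a)* : 12 states
  a+ : 4 states
  a+c : 6 states
  (a+c)* : 8 states
  (a+c)*c : 10 states
  ((a+c)*c)+ : 12 states
  ((a+c)*c)+b : 14 states
  (((a+c)*c)+b)* : 16 states
  ((a|c)+a)*(((a+c)*c)+b)* : 28 states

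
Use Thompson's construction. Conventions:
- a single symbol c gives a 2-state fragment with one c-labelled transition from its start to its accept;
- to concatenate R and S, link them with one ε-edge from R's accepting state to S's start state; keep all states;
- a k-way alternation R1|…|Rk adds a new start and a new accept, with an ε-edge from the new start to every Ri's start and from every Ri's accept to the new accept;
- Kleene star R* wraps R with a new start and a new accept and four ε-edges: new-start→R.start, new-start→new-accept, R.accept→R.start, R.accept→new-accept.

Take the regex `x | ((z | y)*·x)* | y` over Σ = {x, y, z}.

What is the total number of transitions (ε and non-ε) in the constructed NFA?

Per subexpression:
Each of the 5 symbol leaves contributes 1 transition (1 symbol, 0 ε).
  z | y → 6 transitions (2 symbol, 4 ε)
  (z | y)* → 10 transitions (2 symbol, 8 ε)
  (z | y)*·x → 12 transitions (3 symbol, 9 ε)
  ((z | y)*·x)* → 16 transitions (3 symbol, 13 ε)
  x | ((z | y)*·x)* | y → 24 transitions (5 symbol, 19 ε)

24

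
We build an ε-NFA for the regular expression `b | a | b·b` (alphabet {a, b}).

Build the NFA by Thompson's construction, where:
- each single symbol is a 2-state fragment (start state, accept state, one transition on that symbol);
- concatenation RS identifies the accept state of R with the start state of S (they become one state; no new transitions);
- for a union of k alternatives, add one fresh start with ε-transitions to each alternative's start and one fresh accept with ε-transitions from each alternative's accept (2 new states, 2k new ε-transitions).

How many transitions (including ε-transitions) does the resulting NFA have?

10

By structural recursion:
Each of the 4 symbol leaves contributes 1 transition (1 symbol, 0 ε).
  b·b = 2 transitions (2 symbol, 0 ε)
  b | a | b·b = 10 transitions (4 symbol, 6 ε)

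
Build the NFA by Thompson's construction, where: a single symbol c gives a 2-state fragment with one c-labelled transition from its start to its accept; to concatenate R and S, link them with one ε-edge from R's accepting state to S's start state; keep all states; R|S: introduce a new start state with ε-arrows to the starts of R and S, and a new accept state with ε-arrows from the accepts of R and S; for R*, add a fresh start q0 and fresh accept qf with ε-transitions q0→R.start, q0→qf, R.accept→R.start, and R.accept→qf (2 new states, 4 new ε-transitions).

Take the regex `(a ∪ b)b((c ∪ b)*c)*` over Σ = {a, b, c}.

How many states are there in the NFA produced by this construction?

Bottom-up over the parse tree:
Each of the 6 symbol leaves contributes a 2-state fragment.
  a ∪ b : 6 states
  c ∪ b : 6 states
  (c ∪ b)* : 8 states
  (c ∪ b)*c : 10 states
  ((c ∪ b)*c)* : 12 states
  (a ∪ b)b((c ∪ b)*c)* : 20 states

20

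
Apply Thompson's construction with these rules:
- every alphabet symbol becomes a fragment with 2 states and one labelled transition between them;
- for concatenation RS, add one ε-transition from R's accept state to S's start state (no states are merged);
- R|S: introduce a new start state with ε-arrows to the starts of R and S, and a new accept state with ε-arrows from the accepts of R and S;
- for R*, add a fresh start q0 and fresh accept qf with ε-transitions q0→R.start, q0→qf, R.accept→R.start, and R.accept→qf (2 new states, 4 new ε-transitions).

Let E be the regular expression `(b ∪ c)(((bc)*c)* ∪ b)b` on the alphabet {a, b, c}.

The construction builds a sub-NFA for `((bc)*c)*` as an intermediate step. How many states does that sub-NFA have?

Fragment for `((bc)*c)*`:
Each of the 3 symbol leaves contributes a 2-state fragment.
  bc → 4 states
  (bc)* → 6 states
  (bc)*c → 8 states
  ((bc)*c)* → 10 states

10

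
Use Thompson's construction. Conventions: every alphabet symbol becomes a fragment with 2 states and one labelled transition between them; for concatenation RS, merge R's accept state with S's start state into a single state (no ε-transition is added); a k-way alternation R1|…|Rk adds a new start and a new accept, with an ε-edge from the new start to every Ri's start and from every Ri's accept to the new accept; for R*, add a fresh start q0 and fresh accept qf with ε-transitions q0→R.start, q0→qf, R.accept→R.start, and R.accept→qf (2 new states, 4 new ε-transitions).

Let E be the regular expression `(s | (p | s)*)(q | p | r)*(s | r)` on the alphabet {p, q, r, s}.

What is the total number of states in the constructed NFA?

Bottom-up over the parse tree:
Each of the 8 symbol leaves contributes a 2-state fragment.
  p | s → 6 states
  (p | s)* → 8 states
  s | (p | s)* → 12 states
  q | p | r → 8 states
  (q | p | r)* → 10 states
  s | r → 6 states
  (s | (p | s)*)(q | p | r)*(s | r) → 26 states

26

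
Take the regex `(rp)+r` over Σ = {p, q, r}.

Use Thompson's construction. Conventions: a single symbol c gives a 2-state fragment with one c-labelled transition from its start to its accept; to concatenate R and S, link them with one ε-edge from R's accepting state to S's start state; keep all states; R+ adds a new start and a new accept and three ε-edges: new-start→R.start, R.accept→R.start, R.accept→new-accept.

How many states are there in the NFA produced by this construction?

8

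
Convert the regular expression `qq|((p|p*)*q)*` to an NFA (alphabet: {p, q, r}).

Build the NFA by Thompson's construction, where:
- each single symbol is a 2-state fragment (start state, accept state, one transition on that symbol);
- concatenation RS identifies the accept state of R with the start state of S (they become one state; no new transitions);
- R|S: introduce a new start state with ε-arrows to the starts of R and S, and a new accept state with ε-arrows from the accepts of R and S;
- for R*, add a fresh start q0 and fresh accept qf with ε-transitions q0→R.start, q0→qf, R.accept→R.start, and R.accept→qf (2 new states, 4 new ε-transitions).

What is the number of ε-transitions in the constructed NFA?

By structural recursion:
Each of the 5 symbol leaves contributes 0 ε-transitions.
  qq — 0 ε-transitions
  p* — 4 ε-transitions
  p|p* — 8 ε-transitions
  (p|p*)* — 12 ε-transitions
  (p|p*)*q — 12 ε-transitions
  ((p|p*)*q)* — 16 ε-transitions
  qq|((p|p*)*q)* — 20 ε-transitions

20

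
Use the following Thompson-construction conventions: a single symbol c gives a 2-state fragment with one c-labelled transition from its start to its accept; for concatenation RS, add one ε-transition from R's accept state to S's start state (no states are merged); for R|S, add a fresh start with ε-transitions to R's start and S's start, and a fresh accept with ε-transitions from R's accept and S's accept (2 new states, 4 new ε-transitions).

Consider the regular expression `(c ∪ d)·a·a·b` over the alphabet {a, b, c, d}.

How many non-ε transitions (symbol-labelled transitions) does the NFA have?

5

Recursing over subexpressions:
Each of the 5 symbol leaves contributes exactly 1 symbol transition.
  c ∪ d = 2 symbol transitions
  (c ∪ d)·a·a·b = 5 symbol transitions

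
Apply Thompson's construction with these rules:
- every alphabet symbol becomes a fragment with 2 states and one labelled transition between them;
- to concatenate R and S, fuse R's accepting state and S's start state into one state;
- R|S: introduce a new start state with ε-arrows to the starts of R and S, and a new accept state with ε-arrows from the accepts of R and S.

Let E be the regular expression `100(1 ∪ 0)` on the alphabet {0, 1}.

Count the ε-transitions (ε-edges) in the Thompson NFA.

4

By structural recursion:
Each of the 5 symbol leaves contributes 0 ε-transitions.
  1 ∪ 0 — 4 ε-transitions
  100(1 ∪ 0) — 4 ε-transitions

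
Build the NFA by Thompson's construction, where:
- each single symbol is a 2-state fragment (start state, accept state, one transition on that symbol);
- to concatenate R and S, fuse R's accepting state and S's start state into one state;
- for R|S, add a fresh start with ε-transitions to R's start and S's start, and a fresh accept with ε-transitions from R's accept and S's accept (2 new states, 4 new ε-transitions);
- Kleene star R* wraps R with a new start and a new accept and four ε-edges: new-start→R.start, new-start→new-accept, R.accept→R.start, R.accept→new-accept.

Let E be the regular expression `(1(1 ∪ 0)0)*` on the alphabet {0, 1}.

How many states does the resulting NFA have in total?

10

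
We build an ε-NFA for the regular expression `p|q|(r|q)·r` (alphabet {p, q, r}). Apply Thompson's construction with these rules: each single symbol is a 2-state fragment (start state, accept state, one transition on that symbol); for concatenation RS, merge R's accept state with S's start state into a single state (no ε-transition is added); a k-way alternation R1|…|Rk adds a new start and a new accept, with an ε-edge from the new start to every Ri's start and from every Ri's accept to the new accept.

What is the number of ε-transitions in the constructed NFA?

Per subexpression:
Each of the 5 symbol leaves contributes 0 ε-transitions.
  r|q = 4 ε-transitions
  (r|q)·r = 4 ε-transitions
  p|q|(r|q)·r = 10 ε-transitions

10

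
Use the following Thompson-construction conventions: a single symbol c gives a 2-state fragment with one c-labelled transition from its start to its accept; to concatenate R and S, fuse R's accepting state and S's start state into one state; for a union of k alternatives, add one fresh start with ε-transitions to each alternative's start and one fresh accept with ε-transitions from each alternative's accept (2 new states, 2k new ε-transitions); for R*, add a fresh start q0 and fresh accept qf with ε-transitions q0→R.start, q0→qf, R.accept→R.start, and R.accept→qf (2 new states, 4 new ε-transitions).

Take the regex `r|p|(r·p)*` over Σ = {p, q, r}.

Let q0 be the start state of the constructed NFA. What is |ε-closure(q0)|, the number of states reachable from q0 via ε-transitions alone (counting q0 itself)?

Work bottom-up. For each fragment F, track |ε-closure(F.start)| and whether F's accept lies in that closure (i.e. whether F accepts ε). A single-symbol fragment has closure size 1 and does not accept ε.
  r·p → same as the first factor's closure: |ε-closure| = 1
  (r·p)* → |ε-closure| = 1 (new start) + 1 (body) + 1 (new accept) = 3
  r|p|(r·p)* → |ε-closure| = 1 (new start) + (1 + 1 + 3) + 1 (new accept, since some branch ε-reaches its own accept) = 7

7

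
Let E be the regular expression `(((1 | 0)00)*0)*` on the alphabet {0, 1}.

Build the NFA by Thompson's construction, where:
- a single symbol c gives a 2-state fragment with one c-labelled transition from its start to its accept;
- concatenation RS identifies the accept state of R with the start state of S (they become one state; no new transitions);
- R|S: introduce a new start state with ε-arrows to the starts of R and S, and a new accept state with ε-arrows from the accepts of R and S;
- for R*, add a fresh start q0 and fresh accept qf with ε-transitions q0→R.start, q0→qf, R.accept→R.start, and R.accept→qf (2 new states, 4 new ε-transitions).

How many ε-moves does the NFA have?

Bottom-up over the parse tree:
Each of the 5 symbol leaves contributes 0 ε-transitions.
  1 | 0 = 4 ε-transitions
  (1 | 0)00 = 4 ε-transitions
  ((1 | 0)00)* = 8 ε-transitions
  ((1 | 0)00)*0 = 8 ε-transitions
  (((1 | 0)00)*0)* = 12 ε-transitions

12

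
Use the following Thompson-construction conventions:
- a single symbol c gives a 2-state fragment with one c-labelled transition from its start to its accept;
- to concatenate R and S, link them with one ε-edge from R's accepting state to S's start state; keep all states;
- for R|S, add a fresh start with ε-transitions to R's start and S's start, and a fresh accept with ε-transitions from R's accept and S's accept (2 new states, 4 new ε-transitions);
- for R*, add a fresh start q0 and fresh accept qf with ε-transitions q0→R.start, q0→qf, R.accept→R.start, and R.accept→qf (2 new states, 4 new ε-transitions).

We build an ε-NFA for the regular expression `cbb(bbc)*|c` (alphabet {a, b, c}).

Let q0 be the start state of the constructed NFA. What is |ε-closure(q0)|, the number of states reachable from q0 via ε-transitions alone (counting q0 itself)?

3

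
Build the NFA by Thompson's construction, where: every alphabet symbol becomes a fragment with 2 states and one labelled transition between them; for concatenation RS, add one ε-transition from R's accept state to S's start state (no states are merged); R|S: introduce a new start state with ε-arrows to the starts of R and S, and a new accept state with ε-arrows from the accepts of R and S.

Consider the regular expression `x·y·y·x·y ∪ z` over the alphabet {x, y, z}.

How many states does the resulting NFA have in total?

14

Building bottom-up:
Each of the 6 symbol leaves contributes a 2-state fragment.
  x·y·y·x·y : 10 states
  x·y·y·x·y ∪ z : 14 states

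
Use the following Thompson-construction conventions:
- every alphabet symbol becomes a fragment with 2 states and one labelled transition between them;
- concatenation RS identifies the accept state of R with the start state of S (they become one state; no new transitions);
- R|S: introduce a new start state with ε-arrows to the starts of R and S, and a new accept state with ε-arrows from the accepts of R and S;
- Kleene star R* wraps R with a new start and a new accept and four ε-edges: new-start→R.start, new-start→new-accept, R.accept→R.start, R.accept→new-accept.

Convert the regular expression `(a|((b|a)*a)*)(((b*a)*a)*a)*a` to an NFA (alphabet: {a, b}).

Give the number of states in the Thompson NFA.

28

Per subexpression:
Each of the 9 symbol leaves contributes a 2-state fragment.
  b|a → 6 states
  (b|a)* → 8 states
  (b|a)*a → 9 states
  ((b|a)*a)* → 11 states
  a|((b|a)*a)* → 15 states
  b* → 4 states
  b*a → 5 states
  (b*a)* → 7 states
  (b*a)*a → 8 states
  ((b*a)*a)* → 10 states
  ((b*a)*a)*a → 11 states
  (((b*a)*a)*a)* → 13 states
  (a|((b|a)*a)*)(((b*a)*a)*a)*a → 28 states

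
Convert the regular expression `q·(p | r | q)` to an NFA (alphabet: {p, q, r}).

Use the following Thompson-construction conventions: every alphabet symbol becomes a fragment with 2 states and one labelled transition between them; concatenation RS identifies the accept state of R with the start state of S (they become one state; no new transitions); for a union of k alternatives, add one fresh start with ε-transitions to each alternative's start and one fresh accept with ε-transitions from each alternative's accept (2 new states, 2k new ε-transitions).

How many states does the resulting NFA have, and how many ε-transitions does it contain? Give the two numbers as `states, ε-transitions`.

9, 6

Recursing over subexpressions:
Each of the 4 symbol leaves contributes 2 states and 0 ε-transitions.
  p | r | q : 8 states, 6 ε-transitions
  q·(p | r | q) : 9 states, 6 ε-transitions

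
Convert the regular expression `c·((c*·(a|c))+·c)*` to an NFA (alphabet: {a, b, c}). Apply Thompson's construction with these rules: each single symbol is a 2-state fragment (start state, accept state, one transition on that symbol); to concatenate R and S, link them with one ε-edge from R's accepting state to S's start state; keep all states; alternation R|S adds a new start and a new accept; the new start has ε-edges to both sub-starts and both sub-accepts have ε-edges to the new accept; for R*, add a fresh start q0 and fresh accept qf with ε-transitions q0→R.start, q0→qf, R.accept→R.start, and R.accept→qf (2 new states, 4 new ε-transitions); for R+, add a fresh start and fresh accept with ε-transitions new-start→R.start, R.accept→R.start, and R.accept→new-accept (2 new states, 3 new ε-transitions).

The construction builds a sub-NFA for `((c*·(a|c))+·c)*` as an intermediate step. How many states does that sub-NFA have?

16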